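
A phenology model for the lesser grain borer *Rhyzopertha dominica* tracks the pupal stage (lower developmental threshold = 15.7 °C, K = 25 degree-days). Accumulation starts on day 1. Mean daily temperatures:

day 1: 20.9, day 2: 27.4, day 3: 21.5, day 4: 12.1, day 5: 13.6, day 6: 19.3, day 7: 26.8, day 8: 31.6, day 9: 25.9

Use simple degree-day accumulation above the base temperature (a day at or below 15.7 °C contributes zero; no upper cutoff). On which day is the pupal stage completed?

day 6

Daily DD above 15.7 °C: 5.2, 11.7, 5.8, 0.0, 0.0, 3.6, 11.1, 15.9, 10.2.
Cumulative: 5.2, 16.9, 22.7, 22.7, 22.7, 26.3, 37.4, 53.3, 63.5.
The total first reaches 25 DD on day 6.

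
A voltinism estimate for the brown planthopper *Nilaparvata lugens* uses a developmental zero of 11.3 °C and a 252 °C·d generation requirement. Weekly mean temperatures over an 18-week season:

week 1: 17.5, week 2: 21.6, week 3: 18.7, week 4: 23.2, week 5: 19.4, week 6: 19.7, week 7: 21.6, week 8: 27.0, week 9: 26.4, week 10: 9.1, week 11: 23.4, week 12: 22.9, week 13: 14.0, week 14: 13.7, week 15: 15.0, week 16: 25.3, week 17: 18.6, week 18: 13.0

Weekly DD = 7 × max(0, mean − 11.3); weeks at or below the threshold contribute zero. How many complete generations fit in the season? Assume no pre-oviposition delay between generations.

Weekly DD (7 × max(0, T̄ − 11.3)): 43.4, 72.1, 51.8, 83.3, 56.7, 58.8, 72.1, 109.9, 105.7, 0.0, 84.7, 81.2, 18.9, 16.8, 25.9, 98.0, 51.1, 11.9.
Season total = 1042.3 DD.
Complete generations = ⌊1042.3 / 252⌋ = 4.

4 generations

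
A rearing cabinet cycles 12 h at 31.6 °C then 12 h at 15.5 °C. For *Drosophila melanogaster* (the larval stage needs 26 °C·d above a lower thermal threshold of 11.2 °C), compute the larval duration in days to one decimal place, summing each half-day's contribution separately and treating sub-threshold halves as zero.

Day half: max(0, 31.6 − 11.2) × 0.5 = 20.4 × 0.5 = 10.20 DD.
Night half: max(0, 15.5 − 11.2) × 0.5 = 4.3 × 0.5 = 2.15 DD.
Per 24 h: 12.35 DD/day.
Duration = 26 / 12.35 = 2.105 ≈ 2.1 days.

2.1 days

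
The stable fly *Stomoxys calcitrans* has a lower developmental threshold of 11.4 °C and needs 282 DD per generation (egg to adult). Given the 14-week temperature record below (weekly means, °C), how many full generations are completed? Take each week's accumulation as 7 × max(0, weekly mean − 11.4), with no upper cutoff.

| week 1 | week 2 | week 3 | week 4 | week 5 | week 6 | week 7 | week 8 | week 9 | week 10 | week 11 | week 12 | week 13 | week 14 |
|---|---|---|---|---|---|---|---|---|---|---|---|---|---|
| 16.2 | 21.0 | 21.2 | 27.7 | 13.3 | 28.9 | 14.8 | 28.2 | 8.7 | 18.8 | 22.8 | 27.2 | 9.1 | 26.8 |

Weekly DD (7 × max(0, T̄ − 11.4)): 33.6, 67.2, 68.6, 114.1, 13.3, 122.5, 23.8, 117.6, 0.0, 51.8, 79.8, 110.6, 0.0, 107.8.
Season total = 910.7 DD.
Complete generations = ⌊910.7 / 282⌋ = 3.

3 generations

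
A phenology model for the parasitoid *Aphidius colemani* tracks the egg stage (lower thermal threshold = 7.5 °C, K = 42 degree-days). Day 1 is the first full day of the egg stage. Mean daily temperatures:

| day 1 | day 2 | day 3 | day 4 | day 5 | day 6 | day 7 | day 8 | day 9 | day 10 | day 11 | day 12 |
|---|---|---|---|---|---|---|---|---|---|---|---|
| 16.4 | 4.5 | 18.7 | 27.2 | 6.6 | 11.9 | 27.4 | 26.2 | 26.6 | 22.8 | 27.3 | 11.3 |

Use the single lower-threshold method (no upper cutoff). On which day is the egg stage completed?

day 6

Daily DD above 7.5 °C: 8.9, 0.0, 11.2, 19.7, 0.0, 4.4, 19.9, 18.7, 19.1, 15.3, 19.8, 3.8.
Cumulative: 8.9, 8.9, 20.1, 39.8, 39.8, 44.2, 64.1, 82.8, 101.9, 117.2, 137.0, 140.8.
The total first reaches 42 DD on day 6.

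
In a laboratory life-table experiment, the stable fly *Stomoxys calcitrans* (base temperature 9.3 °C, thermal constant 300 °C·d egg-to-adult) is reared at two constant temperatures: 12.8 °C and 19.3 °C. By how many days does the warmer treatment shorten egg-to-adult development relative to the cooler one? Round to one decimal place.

At 12.8 °C: 300 / (12.8 − 9.3) = 300 / 3.5 = 85.714 d.
At 19.3 °C: 300 / (19.3 − 9.3) = 300 / 10.0 = 30.000 d.
Difference = |85.714 − 30.000| = 55.714 ≈ 55.7 days.

55.7 days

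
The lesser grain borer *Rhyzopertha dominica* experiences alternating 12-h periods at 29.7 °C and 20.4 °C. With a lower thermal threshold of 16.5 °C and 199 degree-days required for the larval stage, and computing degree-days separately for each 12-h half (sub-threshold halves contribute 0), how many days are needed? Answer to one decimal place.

23.3 days

Day half: max(0, 29.7 − 16.5) × 0.5 = 13.2 × 0.5 = 6.60 DD.
Night half: max(0, 20.4 − 16.5) × 0.5 = 3.9 × 0.5 = 1.95 DD.
Per 24 h: 8.55 DD/day.
Duration = 199 / 8.55 = 23.275 ≈ 23.3 days.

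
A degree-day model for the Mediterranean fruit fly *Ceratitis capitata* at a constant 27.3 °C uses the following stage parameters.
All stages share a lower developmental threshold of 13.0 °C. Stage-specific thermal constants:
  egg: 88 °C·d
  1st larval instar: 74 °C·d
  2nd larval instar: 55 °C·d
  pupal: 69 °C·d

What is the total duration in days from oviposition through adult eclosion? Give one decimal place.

Daily accumulation at 27.3 °C = 27.3 − 13.0 = 14.3 DD/day.
Total K = 88 + 74 + 55 + 69 = 286 DD.
Total duration = 286 / 14.3 = 20.000 ≈ 20.0 days.

20.0 days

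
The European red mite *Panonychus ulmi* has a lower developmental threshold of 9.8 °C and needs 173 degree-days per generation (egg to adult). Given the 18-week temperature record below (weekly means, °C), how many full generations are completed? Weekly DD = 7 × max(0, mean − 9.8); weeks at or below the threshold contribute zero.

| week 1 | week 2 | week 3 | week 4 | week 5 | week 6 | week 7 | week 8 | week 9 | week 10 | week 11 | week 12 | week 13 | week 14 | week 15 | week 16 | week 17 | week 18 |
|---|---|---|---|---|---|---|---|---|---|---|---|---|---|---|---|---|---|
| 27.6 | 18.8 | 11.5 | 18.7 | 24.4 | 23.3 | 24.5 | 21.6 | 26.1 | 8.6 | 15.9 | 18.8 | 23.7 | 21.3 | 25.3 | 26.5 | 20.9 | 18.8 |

Weekly DD (7 × max(0, T̄ − 9.8)): 124.6, 63.0, 11.9, 62.3, 102.2, 94.5, 102.9, 82.6, 114.1, 0.0, 42.7, 63.0, 97.3, 80.5, 108.5, 116.9, 77.7, 63.0.
Season total = 1407.7 DD.
Complete generations = ⌊1407.7 / 173⌋ = 8.

8 generations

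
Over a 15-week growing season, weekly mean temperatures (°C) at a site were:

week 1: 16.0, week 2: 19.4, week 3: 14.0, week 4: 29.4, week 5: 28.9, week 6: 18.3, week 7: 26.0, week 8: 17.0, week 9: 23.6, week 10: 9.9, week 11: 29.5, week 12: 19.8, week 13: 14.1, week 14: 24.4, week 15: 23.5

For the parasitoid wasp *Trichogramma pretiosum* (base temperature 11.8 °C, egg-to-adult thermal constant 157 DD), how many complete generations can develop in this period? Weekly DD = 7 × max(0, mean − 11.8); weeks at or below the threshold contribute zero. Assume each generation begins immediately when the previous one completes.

Weekly DD (7 × max(0, T̄ − 11.8)): 29.4, 53.2, 15.4, 123.2, 119.7, 45.5, 99.4, 36.4, 82.6, 0.0, 123.9, 56.0, 16.1, 88.2, 81.9.
Season total = 970.9 DD.
Complete generations = ⌊970.9 / 157⌋ = 6.

6 generations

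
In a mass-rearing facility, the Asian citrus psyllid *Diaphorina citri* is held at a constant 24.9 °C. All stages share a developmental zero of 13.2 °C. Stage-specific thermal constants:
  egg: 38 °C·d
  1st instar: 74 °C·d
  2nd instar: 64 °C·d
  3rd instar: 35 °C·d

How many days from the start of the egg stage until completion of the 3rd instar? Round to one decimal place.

Daily accumulation at 24.9 °C = 24.9 − 13.2 = 11.7 DD/day.
Total K = 38 + 74 + 64 + 35 = 211 DD.
Total duration = 211 / 11.7 = 18.034 ≈ 18.0 days.

18.0 days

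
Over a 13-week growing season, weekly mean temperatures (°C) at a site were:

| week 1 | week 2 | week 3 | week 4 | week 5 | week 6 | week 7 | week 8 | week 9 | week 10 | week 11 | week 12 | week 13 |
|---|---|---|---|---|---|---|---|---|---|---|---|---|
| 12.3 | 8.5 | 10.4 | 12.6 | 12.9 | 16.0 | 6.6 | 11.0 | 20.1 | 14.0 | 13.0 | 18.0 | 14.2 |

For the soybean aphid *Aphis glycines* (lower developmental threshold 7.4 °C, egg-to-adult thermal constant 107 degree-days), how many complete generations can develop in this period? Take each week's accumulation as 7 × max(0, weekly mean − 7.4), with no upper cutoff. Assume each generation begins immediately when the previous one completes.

Weekly DD (7 × max(0, T̄ − 7.4)): 34.3, 7.7, 21.0, 36.4, 38.5, 60.2, 0.0, 25.2, 88.9, 46.2, 39.2, 74.2, 47.6.
Season total = 519.4 DD.
Complete generations = ⌊519.4 / 107⌋ = 4.

4 generations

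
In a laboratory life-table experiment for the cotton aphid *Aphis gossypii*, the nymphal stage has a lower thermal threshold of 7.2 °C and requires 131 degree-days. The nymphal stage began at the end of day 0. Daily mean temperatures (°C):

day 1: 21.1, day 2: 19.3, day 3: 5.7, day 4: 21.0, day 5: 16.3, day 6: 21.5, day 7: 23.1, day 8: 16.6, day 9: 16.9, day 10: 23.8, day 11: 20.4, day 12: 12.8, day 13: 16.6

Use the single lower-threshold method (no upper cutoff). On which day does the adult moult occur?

day 12

Daily DD above 7.2 °C: 13.9, 12.1, 0.0, 13.8, 9.1, 14.3, 15.9, 9.4, 9.7, 16.6, 13.2, 5.6, 9.4.
Cumulative: 13.9, 26.0, 26.0, 39.8, 48.9, 63.2, 79.1, 88.5, 98.2, 114.8, 128.0, 133.6, 143.0.
The total first reaches 131 DD on day 12.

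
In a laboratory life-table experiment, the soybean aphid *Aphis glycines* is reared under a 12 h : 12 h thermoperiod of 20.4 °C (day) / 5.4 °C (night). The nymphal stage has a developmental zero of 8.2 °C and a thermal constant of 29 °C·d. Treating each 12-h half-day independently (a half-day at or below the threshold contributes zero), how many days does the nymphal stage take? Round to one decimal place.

Day half: max(0, 20.4 − 8.2) × 0.5 = 12.2 × 0.5 = 6.10 DD.
Night half: max(0, 5.4 − 8.2) × 0.5 = 0.0 × 0.5 = 0.00 DD.
Per 24 h: 6.10 DD/day.
Duration = 29 / 6.10 = 4.754 ≈ 4.8 days.

4.8 days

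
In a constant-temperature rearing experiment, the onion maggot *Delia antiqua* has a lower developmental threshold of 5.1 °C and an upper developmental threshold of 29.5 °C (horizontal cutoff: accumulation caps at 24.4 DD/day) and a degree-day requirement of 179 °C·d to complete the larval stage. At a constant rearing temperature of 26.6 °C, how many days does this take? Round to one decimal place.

8.3 days

Daily accumulation = 26.6 − 5.1 = 21.5 DD/day.
Duration = 179 / 21.5 = 8.326 ≈ 8.3 days.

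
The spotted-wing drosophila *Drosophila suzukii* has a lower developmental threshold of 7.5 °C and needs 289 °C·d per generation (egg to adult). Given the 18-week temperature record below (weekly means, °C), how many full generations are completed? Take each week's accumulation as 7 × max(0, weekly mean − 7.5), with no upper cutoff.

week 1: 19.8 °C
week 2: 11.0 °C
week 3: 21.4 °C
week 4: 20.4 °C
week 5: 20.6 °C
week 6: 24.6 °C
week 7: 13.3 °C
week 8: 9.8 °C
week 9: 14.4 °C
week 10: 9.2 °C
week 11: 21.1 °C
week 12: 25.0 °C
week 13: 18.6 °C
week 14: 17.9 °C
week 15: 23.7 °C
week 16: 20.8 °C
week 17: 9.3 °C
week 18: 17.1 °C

Weekly DD (7 × max(0, T̄ − 7.5)): 86.1, 24.5, 97.3, 90.3, 91.7, 119.7, 40.6, 16.1, 48.3, 11.9, 95.2, 122.5, 77.7, 72.8, 113.4, 93.1, 12.6, 67.2.
Season total = 1281.0 DD.
Complete generations = ⌊1281.0 / 289⌋ = 4.

4 generations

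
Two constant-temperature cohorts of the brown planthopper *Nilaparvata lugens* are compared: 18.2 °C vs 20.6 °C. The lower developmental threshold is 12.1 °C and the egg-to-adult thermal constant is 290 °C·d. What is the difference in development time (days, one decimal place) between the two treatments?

13.4 days

At 18.2 °C: 290 / (18.2 − 12.1) = 290 / 6.1 = 47.541 d.
At 20.6 °C: 290 / (20.6 − 12.1) = 290 / 8.5 = 34.118 d.
Difference = |47.541 − 34.118| = 13.423 ≈ 13.4 days.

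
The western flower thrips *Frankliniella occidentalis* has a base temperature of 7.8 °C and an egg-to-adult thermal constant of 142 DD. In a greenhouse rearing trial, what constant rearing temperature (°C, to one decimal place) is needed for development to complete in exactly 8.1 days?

25.3 °C

Required daily accumulation = 142 / 8.1 = 17.531 DD/day.
T = T_base + 17.531 = 7.8 + 17.531 = 25.331 ≈ 25.3 °C.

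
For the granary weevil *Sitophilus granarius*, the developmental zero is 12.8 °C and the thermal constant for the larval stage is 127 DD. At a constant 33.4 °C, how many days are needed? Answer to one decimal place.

Daily accumulation = 33.4 − 12.8 = 20.6 DD/day.
Duration = 127 / 20.6 = 6.165 ≈ 6.2 days.

6.2 days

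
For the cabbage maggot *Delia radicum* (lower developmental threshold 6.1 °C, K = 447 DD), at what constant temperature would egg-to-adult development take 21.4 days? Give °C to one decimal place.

27.0 °C

Required daily accumulation = 447 / 21.4 = 20.888 DD/day.
T = T_base + 20.888 = 6.1 + 20.888 = 26.988 ≈ 27.0 °C.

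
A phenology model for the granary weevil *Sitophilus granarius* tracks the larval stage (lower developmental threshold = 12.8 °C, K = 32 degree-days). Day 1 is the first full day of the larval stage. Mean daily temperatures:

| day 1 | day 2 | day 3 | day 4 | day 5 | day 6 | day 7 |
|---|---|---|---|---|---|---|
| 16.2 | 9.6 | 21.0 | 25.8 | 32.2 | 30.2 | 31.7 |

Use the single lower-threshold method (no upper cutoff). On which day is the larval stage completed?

Daily DD above 12.8 °C: 3.4, 0.0, 8.2, 13.0, 19.4, 17.4, 18.9.
Cumulative: 3.4, 3.4, 11.6, 24.6, 44.0, 61.4, 80.3.
The total first reaches 32 DD on day 5.

day 5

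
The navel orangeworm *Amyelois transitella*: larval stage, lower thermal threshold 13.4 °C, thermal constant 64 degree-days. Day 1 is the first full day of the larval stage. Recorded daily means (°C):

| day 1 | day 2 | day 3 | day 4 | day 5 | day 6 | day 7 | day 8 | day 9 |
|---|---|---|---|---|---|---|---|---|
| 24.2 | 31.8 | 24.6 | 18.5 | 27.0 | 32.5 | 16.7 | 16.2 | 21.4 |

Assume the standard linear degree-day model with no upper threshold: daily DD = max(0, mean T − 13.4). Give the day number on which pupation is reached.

day 6

Daily DD above 13.4 °C: 10.8, 18.4, 11.2, 5.1, 13.6, 19.1, 3.3, 2.8, 8.0.
Cumulative: 10.8, 29.2, 40.4, 45.5, 59.1, 78.2, 81.5, 84.3, 92.3.
The total first reaches 64 DD on day 6.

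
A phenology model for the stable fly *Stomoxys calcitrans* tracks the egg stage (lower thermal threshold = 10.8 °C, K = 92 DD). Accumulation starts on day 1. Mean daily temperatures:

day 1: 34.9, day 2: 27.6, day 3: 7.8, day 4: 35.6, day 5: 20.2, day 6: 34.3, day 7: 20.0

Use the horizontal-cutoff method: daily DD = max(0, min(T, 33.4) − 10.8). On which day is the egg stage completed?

Daily DD above 10.8 °C (capped at 22.6): 22.6, 16.8, 0.0, 22.6, 9.4, 22.6, 9.2.
Cumulative: 22.6, 39.4, 39.4, 62.0, 71.4, 94.0, 103.2.
The total first reaches 92 DD on day 6.

day 6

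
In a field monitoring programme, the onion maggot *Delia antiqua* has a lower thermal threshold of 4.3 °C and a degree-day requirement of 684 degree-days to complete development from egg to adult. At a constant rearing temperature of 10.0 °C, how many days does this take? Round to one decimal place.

Daily accumulation = 10.0 − 4.3 = 5.7 DD/day.
Duration = 684 / 5.7 = 120.000 ≈ 120.0 days.

120.0 days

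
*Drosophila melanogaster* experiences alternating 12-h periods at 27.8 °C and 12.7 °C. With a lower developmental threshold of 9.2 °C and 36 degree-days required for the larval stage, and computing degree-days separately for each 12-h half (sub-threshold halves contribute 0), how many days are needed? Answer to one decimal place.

3.3 days

Day half: max(0, 27.8 − 9.2) × 0.5 = 18.6 × 0.5 = 9.30 DD.
Night half: max(0, 12.7 − 9.2) × 0.5 = 3.5 × 0.5 = 1.75 DD.
Per 24 h: 11.05 DD/day.
Duration = 36 / 11.05 = 3.258 ≈ 3.3 days.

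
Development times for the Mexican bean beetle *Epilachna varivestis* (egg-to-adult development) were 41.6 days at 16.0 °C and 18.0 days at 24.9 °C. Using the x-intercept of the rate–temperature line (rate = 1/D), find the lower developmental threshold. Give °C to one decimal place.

9.2 °C

Under the model K = D·(T − T_b), so D₁·(T₁ − T_b) = D₂·(T₂ − T_b).
41.6·(16.0 − T_b) = 18.0·(24.9 − T_b)
T_b = (41.6·16.0 − 18.0·24.9) / (41.6 − 18.0) = 217.40 / 23.6 = 9.212 °C ≈ 9.2 °C.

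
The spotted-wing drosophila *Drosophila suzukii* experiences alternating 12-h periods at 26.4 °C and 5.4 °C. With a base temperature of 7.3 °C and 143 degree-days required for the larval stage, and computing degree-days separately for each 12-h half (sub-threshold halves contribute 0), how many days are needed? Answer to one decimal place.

15.0 days

Day half: max(0, 26.4 − 7.3) × 0.5 = 19.1 × 0.5 = 9.55 DD.
Night half: max(0, 5.4 − 7.3) × 0.5 = 0.0 × 0.5 = 0.00 DD.
Per 24 h: 9.55 DD/day.
Duration = 143 / 9.55 = 14.974 ≈ 15.0 days.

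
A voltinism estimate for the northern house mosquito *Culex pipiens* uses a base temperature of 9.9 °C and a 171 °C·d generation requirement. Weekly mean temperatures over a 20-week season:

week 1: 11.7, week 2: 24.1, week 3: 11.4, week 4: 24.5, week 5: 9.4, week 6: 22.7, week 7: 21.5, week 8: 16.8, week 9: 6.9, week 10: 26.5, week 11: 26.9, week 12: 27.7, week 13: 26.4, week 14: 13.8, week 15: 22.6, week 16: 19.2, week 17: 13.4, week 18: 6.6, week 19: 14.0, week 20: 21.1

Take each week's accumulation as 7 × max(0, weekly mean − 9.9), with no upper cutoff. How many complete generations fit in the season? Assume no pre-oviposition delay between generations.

Weekly DD (7 × max(0, T̄ − 9.9)): 12.6, 99.4, 10.5, 102.2, 0.0, 89.6, 81.2, 48.3, 0.0, 116.2, 119.0, 124.6, 115.5, 27.3, 88.9, 65.1, 24.5, 0.0, 28.7, 78.4.
Season total = 1232.0 DD.
Complete generations = ⌊1232.0 / 171⌋ = 7.

7 generations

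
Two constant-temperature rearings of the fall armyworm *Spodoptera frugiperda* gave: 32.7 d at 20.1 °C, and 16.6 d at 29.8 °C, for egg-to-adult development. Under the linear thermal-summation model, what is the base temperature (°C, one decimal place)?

Linear rate model ⇒ the product D·(T − T_b) is constant across temperatures.
32.7·(20.1 − T_b) = 16.6·(29.8 − T_b)
T_b = (32.7·20.1 − 16.6·29.8) / (32.7 − 16.6) = 162.59 / 16.1 = 10.099 °C ≈ 10.1 °C.

10.1 °C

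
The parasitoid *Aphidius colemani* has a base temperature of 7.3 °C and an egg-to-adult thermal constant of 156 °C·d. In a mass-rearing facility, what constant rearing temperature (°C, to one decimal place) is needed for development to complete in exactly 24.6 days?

Required daily accumulation = 156 / 24.6 = 6.341 DD/day.
T = T_base + 6.341 = 7.3 + 6.341 = 13.641 ≈ 13.6 °C.

13.6 °C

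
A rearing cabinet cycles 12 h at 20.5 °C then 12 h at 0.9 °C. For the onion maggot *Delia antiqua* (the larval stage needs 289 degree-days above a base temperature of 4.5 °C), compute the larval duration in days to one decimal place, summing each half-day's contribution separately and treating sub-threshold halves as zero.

36.1 days

Day half: max(0, 20.5 − 4.5) × 0.5 = 16.0 × 0.5 = 8.00 DD.
Night half: max(0, 0.9 − 4.5) × 0.5 = 0.0 × 0.5 = 0.00 DD.
Per 24 h: 8.00 DD/day.
Duration = 289 / 8.00 = 36.125 ≈ 36.1 days.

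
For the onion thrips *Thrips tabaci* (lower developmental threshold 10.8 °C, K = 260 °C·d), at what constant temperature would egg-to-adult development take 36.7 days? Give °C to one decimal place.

17.9 °C

Required daily accumulation = 260 / 36.7 = 7.084 DD/day.
T = T_base + 7.084 = 10.8 + 7.084 = 17.884 ≈ 17.9 °C.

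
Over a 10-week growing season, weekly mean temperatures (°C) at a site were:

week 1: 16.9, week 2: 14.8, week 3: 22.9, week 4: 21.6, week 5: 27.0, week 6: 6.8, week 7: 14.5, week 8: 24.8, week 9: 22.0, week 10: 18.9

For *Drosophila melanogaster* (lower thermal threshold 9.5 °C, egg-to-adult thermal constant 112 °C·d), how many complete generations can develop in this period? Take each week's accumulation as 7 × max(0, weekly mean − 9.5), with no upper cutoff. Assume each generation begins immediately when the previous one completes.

6 generations

Weekly DD (7 × max(0, T̄ − 9.5)): 51.8, 37.1, 93.8, 84.7, 122.5, 0.0, 35.0, 107.1, 87.5, 65.8.
Season total = 685.3 DD.
Complete generations = ⌊685.3 / 112⌋ = 6.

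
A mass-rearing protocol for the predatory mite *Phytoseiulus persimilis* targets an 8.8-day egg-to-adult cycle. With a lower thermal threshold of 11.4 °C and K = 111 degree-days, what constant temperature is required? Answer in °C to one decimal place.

Required daily accumulation = 111 / 8.8 = 12.614 DD/day.
T = T_base + 12.614 = 11.4 + 12.614 = 24.014 ≈ 24.0 °C.

24.0 °C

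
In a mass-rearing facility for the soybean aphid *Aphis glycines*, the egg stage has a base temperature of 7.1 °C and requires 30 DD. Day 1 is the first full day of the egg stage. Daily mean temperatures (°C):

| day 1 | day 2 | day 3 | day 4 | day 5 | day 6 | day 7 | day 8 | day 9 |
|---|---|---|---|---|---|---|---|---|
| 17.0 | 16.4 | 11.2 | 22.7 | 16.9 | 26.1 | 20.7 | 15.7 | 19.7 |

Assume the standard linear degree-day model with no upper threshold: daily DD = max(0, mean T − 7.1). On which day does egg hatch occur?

day 4

Daily DD above 7.1 °C: 9.9, 9.3, 4.1, 15.6, 9.8, 19.0, 13.6, 8.6, 12.6.
Cumulative: 9.9, 19.2, 23.3, 38.9, 48.7, 67.7, 81.3, 89.9, 102.5.
The total first reaches 30 DD on day 4.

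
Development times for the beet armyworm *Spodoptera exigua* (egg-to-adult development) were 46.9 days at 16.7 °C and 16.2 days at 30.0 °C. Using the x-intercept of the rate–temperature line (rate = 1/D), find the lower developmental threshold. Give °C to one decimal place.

Linear rate model ⇒ the product D·(T − T_b) is constant across temperatures.
46.9·(16.7 − T_b) = 16.2·(30.0 − T_b)
T_b = (46.9·16.7 − 16.2·30.0) / (46.9 − 16.2) = 297.23 / 30.7 = 9.682 °C ≈ 9.7 °C.

9.7 °C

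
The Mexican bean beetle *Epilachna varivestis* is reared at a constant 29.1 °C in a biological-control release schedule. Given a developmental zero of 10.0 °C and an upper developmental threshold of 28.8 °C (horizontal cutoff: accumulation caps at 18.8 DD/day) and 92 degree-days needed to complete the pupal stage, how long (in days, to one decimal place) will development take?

4.9 days

Temperature 29.1 °C exceeds the upper threshold, so daily accumulation caps at 28.8 − 10.0 = 18.8 DD/day.
Duration = 92 / 18.8 = 4.894 ≈ 4.9 days.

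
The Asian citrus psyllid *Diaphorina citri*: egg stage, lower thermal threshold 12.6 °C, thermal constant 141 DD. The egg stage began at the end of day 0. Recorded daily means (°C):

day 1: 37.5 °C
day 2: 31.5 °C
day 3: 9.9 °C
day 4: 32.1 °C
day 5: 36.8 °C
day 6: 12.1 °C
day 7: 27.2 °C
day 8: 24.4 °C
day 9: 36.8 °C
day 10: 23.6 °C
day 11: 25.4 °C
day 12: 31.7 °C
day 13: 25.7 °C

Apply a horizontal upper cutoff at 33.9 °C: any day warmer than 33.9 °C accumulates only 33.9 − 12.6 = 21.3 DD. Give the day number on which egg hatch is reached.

day 11

Daily DD above 12.6 °C (capped at 21.3): 21.3, 18.9, 0.0, 19.5, 21.3, 0.0, 14.6, 11.8, 21.3, 11.0, 12.8, 19.1, 13.1.
Cumulative: 21.3, 40.2, 40.2, 59.7, 81.0, 81.0, 95.6, 107.4, 128.7, 139.7, 152.5, 171.6, 184.7.
The total first reaches 141 DD on day 11.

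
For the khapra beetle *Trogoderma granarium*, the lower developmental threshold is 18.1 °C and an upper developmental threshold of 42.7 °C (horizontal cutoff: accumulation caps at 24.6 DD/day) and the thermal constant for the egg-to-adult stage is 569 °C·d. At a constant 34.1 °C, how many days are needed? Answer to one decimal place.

35.6 days

Daily accumulation = 34.1 − 18.1 = 16.0 DD/day.
Duration = 569 / 16.0 = 35.562 ≈ 35.6 days.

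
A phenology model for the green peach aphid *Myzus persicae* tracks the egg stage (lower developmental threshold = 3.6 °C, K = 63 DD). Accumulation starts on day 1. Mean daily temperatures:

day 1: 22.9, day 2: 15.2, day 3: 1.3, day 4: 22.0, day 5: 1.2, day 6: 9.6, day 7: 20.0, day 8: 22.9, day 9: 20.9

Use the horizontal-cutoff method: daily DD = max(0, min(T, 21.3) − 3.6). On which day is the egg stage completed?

day 7

Daily DD above 3.6 °C (capped at 17.7): 17.7, 11.6, 0.0, 17.7, 0.0, 6.0, 16.4, 17.7, 17.3.
Cumulative: 17.7, 29.3, 29.3, 47.0, 47.0, 53.0, 69.4, 87.1, 104.4.
The total first reaches 63 DD on day 7.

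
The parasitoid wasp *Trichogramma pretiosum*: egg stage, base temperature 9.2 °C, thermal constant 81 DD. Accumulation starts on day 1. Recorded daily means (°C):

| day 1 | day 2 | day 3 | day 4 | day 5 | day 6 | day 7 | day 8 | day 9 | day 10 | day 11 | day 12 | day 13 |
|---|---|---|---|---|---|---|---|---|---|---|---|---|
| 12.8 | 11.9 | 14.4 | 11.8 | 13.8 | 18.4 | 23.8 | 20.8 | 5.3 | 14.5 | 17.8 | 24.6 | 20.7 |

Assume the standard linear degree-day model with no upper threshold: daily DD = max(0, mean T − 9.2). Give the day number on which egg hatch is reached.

Daily DD above 9.2 °C: 3.6, 2.7, 5.2, 2.6, 4.6, 9.2, 14.6, 11.6, 0.0, 5.3, 8.6, 15.4, 11.5.
Cumulative: 3.6, 6.3, 11.5, 14.1, 18.7, 27.9, 42.5, 54.1, 54.1, 59.4, 68.0, 83.4, 94.9.
The total first reaches 81 DD on day 12.

day 12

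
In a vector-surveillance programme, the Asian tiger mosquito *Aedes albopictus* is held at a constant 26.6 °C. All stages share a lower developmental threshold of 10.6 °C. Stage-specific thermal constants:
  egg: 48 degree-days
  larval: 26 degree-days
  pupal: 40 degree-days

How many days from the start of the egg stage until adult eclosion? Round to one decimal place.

7.1 days

Daily accumulation at 26.6 °C = 26.6 − 10.6 = 16.0 DD/day.
Total K = 48 + 26 + 40 = 114 DD.
Total duration = 114 / 16.0 = 7.125 ≈ 7.1 days.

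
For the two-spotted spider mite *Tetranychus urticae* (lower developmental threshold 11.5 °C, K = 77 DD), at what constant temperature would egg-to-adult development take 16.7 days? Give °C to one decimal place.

Required daily accumulation = 77 / 16.7 = 4.611 DD/day.
T = T_base + 4.611 = 11.5 + 4.611 = 16.111 ≈ 16.1 °C.

16.1 °C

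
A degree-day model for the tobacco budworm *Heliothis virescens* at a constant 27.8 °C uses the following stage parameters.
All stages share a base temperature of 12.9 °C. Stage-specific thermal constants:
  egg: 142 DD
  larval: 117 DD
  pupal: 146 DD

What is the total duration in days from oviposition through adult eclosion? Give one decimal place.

27.2 days

Daily accumulation at 27.8 °C = 27.8 − 12.9 = 14.9 DD/day.
Total K = 142 + 117 + 146 = 405 DD.
Total duration = 405 / 14.9 = 27.181 ≈ 27.2 days.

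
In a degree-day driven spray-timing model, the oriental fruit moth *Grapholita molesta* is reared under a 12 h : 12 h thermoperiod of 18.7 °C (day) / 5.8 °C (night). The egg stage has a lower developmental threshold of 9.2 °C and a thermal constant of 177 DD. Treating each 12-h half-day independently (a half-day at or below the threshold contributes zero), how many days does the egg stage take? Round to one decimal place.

Day half: max(0, 18.7 − 9.2) × 0.5 = 9.5 × 0.5 = 4.75 DD.
Night half: max(0, 5.8 − 9.2) × 0.5 = 0.0 × 0.5 = 0.00 DD.
Per 24 h: 4.75 DD/day.
Duration = 177 / 4.75 = 37.263 ≈ 37.3 days.

37.3 days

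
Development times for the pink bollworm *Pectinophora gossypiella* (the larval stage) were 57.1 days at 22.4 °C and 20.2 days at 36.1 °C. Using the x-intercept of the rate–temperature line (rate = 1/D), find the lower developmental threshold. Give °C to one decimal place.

Linear rate model ⇒ the product D·(T − T_b) is constant across temperatures.
57.1·(22.4 − T_b) = 20.2·(36.1 − T_b)
T_b = (57.1·22.4 − 20.2·36.1) / (57.1 − 20.2) = 549.82 / 36.9 = 14.900 °C ≈ 14.9 °C.

14.9 °C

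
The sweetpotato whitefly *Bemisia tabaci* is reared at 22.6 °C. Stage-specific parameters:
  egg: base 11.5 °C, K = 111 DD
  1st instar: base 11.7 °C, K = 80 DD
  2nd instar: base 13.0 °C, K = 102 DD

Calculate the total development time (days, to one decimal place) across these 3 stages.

egg: 111 / (22.6 − 11.5) = 111 / 11.1 = 10.000 d.
1st instar: 80 / (22.6 − 11.7) = 80 / 10.9 = 7.339 d.
2nd instar: 102 / (22.6 − 13.0) = 102 / 9.6 = 10.625 d.
Sum = 27.964 ≈ 28.0 days.

28.0 days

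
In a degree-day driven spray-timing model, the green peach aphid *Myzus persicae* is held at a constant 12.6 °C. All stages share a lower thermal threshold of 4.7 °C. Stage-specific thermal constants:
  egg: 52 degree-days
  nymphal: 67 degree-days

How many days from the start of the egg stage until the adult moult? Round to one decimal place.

Daily accumulation at 12.6 °C = 12.6 − 4.7 = 7.9 DD/day.
Total K = 52 + 67 = 119 DD.
Total duration = 119 / 7.9 = 15.063 ≈ 15.1 days.

15.1 days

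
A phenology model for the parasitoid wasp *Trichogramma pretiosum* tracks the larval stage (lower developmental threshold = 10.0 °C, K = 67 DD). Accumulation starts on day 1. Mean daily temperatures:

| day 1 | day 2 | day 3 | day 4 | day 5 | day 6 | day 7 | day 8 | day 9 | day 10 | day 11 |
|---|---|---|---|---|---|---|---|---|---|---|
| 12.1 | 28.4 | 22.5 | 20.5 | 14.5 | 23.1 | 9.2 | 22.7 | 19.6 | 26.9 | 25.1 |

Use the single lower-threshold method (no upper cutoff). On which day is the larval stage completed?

day 8

Daily DD above 10.0 °C: 2.1, 18.4, 12.5, 10.5, 4.5, 13.1, 0.0, 12.7, 9.6, 16.9, 15.1.
Cumulative: 2.1, 20.5, 33.0, 43.5, 48.0, 61.1, 61.1, 73.8, 83.4, 100.3, 115.4.
The total first reaches 67 DD on day 8.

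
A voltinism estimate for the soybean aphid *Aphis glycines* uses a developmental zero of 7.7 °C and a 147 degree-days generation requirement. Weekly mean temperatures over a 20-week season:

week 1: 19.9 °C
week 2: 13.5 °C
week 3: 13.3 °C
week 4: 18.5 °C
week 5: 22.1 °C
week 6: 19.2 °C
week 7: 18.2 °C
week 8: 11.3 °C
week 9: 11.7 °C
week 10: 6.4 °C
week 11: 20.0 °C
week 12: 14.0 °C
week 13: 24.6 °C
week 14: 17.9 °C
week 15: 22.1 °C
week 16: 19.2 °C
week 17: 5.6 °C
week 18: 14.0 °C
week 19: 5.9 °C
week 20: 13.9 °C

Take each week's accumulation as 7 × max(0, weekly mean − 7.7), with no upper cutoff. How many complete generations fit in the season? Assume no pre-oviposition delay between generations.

7 generations

Weekly DD (7 × max(0, T̄ − 7.7)): 85.4, 40.6, 39.2, 75.6, 100.8, 80.5, 73.5, 25.2, 28.0, 0.0, 86.1, 44.1, 118.3, 71.4, 100.8, 80.5, 0.0, 44.1, 0.0, 43.4.
Season total = 1137.5 DD.
Complete generations = ⌊1137.5 / 147⌋ = 7.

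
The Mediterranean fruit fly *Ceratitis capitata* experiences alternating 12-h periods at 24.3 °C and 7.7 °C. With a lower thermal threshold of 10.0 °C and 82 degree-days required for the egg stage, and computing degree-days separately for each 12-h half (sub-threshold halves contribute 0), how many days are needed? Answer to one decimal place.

Day half: max(0, 24.3 − 10.0) × 0.5 = 14.3 × 0.5 = 7.15 DD.
Night half: max(0, 7.7 − 10.0) × 0.5 = 0.0 × 0.5 = 0.00 DD.
Per 24 h: 7.15 DD/day.
Duration = 82 / 7.15 = 11.469 ≈ 11.5 days.

11.5 days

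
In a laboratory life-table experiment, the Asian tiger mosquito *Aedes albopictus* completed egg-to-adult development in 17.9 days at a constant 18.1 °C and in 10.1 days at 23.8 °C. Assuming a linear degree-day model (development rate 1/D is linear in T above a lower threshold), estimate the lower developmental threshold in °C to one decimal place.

Under the model K = D·(T − T_b), so D₁·(T₁ − T_b) = D₂·(T₂ − T_b).
17.9·(18.1 − T_b) = 10.1·(23.8 − T_b)
T_b = (17.9·18.1 − 10.1·23.8) / (17.9 − 10.1) = 83.61 / 7.8 = 10.719 °C ≈ 10.7 °C.

10.7 °C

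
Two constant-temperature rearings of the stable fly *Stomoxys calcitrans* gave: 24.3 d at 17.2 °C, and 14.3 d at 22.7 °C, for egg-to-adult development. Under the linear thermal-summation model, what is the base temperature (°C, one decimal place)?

Equal thermal constants: D₁(T₁ − T_b) = D₂(T₂ − T_b).
24.3·(17.2 − T_b) = 14.3·(22.7 − T_b)
T_b = (24.3·17.2 − 14.3·22.7) / (24.3 − 14.3) = 93.35 / 10.0 = 9.335 °C ≈ 9.3 °C.

9.3 °C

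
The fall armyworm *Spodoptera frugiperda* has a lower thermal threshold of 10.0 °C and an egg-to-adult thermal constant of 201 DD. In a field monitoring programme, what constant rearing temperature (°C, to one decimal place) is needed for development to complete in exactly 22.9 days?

Required daily accumulation = 201 / 22.9 = 8.777 DD/day.
T = T_base + 8.777 = 10.0 + 8.777 = 18.777 ≈ 18.8 °C.

18.8 °C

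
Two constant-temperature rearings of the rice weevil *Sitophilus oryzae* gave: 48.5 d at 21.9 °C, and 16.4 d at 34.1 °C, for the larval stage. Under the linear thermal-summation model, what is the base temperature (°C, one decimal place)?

15.7 °C

Linear rate model ⇒ the product D·(T − T_b) is constant across temperatures.
48.5·(21.9 − T_b) = 16.4·(34.1 − T_b)
T_b = (48.5·21.9 − 16.4·34.1) / (48.5 − 16.4) = 502.91 / 32.1 = 15.667 °C ≈ 15.7 °C.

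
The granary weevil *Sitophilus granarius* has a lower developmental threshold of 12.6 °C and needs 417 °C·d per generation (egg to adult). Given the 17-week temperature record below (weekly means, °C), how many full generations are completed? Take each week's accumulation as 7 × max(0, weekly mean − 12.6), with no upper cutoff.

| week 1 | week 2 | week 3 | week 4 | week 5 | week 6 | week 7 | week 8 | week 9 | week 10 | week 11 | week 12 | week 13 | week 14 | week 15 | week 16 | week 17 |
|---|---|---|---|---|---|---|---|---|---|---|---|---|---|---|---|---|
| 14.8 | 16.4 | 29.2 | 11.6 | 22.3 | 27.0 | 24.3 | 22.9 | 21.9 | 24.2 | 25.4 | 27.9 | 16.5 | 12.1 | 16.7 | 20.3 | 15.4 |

Weekly DD (7 × max(0, T̄ − 12.6)): 15.4, 26.6, 116.2, 0.0, 67.9, 100.8, 81.9, 72.1, 65.1, 81.2, 89.6, 107.1, 27.3, 0.0, 28.7, 53.9, 19.6.
Season total = 953.4 DD.
Complete generations = ⌊953.4 / 417⌋ = 2.

2 generations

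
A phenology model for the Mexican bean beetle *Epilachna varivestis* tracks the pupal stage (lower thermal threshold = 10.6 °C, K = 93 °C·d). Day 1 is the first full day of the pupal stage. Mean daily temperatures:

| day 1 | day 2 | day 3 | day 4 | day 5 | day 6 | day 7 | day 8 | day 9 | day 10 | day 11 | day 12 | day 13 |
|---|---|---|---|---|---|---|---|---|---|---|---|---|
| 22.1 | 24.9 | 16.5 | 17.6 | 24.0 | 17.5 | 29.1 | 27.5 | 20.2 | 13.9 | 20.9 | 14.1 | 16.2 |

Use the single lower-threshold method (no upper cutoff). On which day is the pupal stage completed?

day 8

Daily DD above 10.6 °C: 11.5, 14.3, 5.9, 7.0, 13.4, 6.9, 18.5, 16.9, 9.6, 3.3, 10.3, 3.5, 5.6.
Cumulative: 11.5, 25.8, 31.7, 38.7, 52.1, 59.0, 77.5, 94.4, 104.0, 107.3, 117.6, 121.1, 126.7.
The total first reaches 93 DD on day 8.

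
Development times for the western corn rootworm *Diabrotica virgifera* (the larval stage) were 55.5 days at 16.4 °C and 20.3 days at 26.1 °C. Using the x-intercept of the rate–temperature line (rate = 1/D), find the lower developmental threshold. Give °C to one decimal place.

10.8 °C

Under the model K = D·(T − T_b), so D₁·(T₁ − T_b) = D₂·(T₂ − T_b).
55.5·(16.4 − T_b) = 20.3·(26.1 − T_b)
T_b = (55.5·16.4 − 20.3·26.1) / (55.5 − 20.3) = 380.37 / 35.2 = 10.806 °C ≈ 10.8 °C.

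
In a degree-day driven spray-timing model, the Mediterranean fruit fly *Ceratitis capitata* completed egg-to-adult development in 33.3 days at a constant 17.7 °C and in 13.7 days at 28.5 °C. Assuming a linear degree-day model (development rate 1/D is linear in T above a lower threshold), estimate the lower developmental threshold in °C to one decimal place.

10.2 °C

Under the model K = D·(T − T_b), so D₁·(T₁ − T_b) = D₂·(T₂ − T_b).
33.3·(17.7 − T_b) = 13.7·(28.5 − T_b)
T_b = (33.3·17.7 − 13.7·28.5) / (33.3 − 13.7) = 198.96 / 19.6 = 10.151 °C ≈ 10.2 °C.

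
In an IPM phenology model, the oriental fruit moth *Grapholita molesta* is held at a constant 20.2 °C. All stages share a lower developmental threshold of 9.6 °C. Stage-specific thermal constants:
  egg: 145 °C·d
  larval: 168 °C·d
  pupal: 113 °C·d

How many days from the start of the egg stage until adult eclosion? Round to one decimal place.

40.2 days

Daily accumulation at 20.2 °C = 20.2 − 9.6 = 10.6 DD/day.
Total K = 145 + 168 + 113 = 426 DD.
Total duration = 426 / 10.6 = 40.189 ≈ 40.2 days.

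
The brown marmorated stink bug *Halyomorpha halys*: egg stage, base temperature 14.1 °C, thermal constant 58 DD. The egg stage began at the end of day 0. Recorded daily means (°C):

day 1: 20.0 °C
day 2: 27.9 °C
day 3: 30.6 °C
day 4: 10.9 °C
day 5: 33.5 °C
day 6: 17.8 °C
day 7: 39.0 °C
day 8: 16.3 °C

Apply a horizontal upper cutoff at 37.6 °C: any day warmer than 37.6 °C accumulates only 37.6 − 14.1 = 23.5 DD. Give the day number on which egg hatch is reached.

Daily DD above 14.1 °C (capped at 23.5): 5.9, 13.8, 16.5, 0.0, 19.4, 3.7, 23.5, 2.2.
Cumulative: 5.9, 19.7, 36.2, 36.2, 55.6, 59.3, 82.8, 85.0.
The total first reaches 58 DD on day 6.

day 6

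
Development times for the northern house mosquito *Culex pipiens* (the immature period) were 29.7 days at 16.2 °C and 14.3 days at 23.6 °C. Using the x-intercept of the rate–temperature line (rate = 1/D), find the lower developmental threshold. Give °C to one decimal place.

9.3 °C

Equal thermal constants: D₁(T₁ − T_b) = D₂(T₂ − T_b).
29.7·(16.2 − T_b) = 14.3·(23.6 − T_b)
T_b = (29.7·16.2 − 14.3·23.6) / (29.7 − 14.3) = 143.66 / 15.4 = 9.329 °C ≈ 9.3 °C.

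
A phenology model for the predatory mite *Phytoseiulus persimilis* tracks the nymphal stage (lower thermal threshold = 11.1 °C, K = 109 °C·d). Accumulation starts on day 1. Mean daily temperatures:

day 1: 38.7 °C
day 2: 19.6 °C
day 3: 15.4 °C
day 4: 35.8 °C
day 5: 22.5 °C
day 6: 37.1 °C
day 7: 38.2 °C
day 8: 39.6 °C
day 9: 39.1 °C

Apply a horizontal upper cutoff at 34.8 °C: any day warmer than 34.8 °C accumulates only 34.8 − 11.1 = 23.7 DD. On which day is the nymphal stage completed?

day 7

Daily DD above 11.1 °C (capped at 23.7): 23.7, 8.5, 4.3, 23.7, 11.4, 23.7, 23.7, 23.7, 23.7.
Cumulative: 23.7, 32.2, 36.5, 60.2, 71.6, 95.3, 119.0, 142.7, 166.4.
The total first reaches 109 DD on day 7.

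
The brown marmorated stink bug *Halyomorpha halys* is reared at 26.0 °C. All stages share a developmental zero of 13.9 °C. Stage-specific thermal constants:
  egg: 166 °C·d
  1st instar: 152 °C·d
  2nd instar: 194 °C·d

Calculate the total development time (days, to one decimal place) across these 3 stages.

Daily accumulation at 26.0 °C = 26.0 − 13.9 = 12.1 DD/day.
Total K = 166 + 152 + 194 = 512 DD.
Total duration = 512 / 12.1 = 42.314 ≈ 42.3 days.

42.3 days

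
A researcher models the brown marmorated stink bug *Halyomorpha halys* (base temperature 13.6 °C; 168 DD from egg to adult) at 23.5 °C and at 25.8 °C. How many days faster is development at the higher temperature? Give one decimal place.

At 23.5 °C: 168 / (23.5 − 13.6) = 168 / 9.9 = 16.970 d.
At 25.8 °C: 168 / (25.8 − 13.6) = 168 / 12.2 = 13.770 d.
Difference = |16.970 − 13.770| = 3.199 ≈ 3.2 days.

3.2 days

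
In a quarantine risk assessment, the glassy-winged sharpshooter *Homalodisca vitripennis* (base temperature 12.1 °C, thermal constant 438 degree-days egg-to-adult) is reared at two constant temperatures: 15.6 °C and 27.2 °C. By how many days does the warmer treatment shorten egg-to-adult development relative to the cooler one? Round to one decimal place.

At 15.6 °C: 438 / (15.6 − 12.1) = 438 / 3.5 = 125.143 d.
At 27.2 °C: 438 / (27.2 − 12.1) = 438 / 15.1 = 29.007 d.
Difference = |125.143 − 29.007| = 96.136 ≈ 96.1 days.

96.1 days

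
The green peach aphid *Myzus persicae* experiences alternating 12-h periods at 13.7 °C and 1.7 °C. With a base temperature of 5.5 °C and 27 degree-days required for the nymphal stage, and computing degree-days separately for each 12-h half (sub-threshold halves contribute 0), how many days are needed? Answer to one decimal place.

Day half: max(0, 13.7 − 5.5) × 0.5 = 8.2 × 0.5 = 4.10 DD.
Night half: max(0, 1.7 − 5.5) × 0.5 = 0.0 × 0.5 = 0.00 DD.
Per 24 h: 4.10 DD/day.
Duration = 27 / 4.10 = 6.585 ≈ 6.6 days.

6.6 days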